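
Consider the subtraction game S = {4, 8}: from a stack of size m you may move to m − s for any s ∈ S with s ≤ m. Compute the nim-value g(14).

0

Compute g(0), g(1), … for moves {4, 8}:
k:     0  1  2  3  4  5  6  7  8  9 10 11 12 13 14
g(k):  0  0  0  0  1  1  1  1  2  2  2  2  0  0  0
So g(14) = 0.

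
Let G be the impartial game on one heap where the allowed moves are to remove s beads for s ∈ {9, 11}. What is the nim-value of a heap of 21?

Build the Grundy sequence with g(k) = mex{g(k−s) : s ∈ {9, 11}, s ≤ k}:
k:     0  1  2  3  4  5  6  7  8  9 10 11 12 13 14 15 16 17 18 19 20 21
g(k):  0  0  0  0  0  0  0  0  0  1  1  1  1  1  1  1  1  1  2  2  0  0
So g(21) = 0.

0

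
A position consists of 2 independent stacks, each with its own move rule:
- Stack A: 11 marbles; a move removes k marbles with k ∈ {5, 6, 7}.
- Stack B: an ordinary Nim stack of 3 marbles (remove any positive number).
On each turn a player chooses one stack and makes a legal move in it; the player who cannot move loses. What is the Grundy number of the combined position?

1

Grundy values for stack A (subtraction set {5, 6, 7}):
g(0) = mex{} = 0
g(1) = mex{} = 0
g(2) = mex{} = 0
g(3) = mex{} = 0
g(4) = mex{} = 0
g(5) = mex{0} = 1
g(6) = mex{0} = 1
g(7) = mex{0} = 1
g(8) = mex{0} = 1
g(9) = mex{0} = 1
g(10) = mex{0,1} = 2
g(11) = mex{0,1} = 2
So g(11) = 2.
Stack B is a plain Nim stack of size 3, so its Grundy value is 3.
The value of a disjunctive sum is the nim-sum of the parts.
Combined value = 2 ⊕ 3 = 1.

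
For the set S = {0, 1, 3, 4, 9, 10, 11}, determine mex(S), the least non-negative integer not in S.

2

The values 0, 1 are all present; 2 is the first non-negative integer missing from the set.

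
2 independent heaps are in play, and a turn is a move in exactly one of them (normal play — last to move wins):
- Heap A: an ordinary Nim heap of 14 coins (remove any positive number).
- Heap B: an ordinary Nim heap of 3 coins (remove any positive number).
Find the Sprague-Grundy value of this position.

13

Heap A is a plain Nim heap of size 14, so its Grundy value is 14.
Heap B is a plain Nim heap of size 3, so its Grundy value is 3.
By the Sprague-Grundy theorem, the Grundy value of a sum of independent games is the XOR of the component values.
Combined value = 14 XOR 3 = 13.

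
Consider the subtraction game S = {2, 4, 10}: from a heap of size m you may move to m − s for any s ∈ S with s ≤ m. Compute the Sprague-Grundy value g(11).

2

Compute g(0), g(1), … for moves {2, 4, 10}:
g(0) = mex{} = 0
g(1) = mex{} = 0
g(2) = mex{0} = 1
g(3) = mex{0} = 1
g(4) = mex{0,1} = 2
g(5) = mex{0,1} = 2
g(6) = mex{1,2} = 0
g(7) = mex{1,2} = 0
g(8) = mex{0,2} = 1
g(9) = mex{0,2} = 1
g(10) = mex{0,1} = 2
g(11) = mex{0,1} = 2
So g(11) = 2.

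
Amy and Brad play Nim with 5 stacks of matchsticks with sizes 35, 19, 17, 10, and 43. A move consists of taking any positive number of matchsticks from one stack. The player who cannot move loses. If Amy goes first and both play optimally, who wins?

Brad wins

Bitwise XOR of the heap sizes:
  100011  (35)
  010011  (19)
  010001  (17)
  001010  (10)
  101011  (43)
  ------
  000000  (0)
The nim-sum is 0, so this is a P-position: the player to move is in a losing position under optimal play; Amy is about to move from it and so loses — Brad wins.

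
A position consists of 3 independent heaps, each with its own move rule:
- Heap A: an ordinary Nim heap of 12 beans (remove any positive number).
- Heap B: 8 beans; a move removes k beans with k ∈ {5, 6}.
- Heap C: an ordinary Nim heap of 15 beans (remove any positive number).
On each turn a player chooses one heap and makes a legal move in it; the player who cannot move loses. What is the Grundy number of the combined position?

Heap A is a plain Nim heap of size 12, so its Grundy value is 12.
For heap B, compute g(0), g(1), … with moves {5, 6}:
k:     0  1  2  3  4  5  6  7  8
g(k):  0  0  0  0  0  1  1  1  1
So g(8) = 1.
Heap C is a plain Nim heap of size 15, so its Grundy value is 15.
The value of a disjunctive sum is the nim-sum of the parts.
Combined value = 12 XOR 1 XOR 15 = 2.

2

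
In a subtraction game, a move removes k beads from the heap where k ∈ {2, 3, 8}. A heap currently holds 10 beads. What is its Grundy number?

Grundy values for subtraction set {2, 3, 8}:
k:     0  1  2  3  4  5  6  7  8  9 10
g(k):  0  0  1  1  2  0  0  1  1  2  0
So g(10) = 0.

0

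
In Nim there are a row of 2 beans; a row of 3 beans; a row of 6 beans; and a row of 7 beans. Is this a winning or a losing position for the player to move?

Losing position

Compute the nim-sum pairwise:
2 ^ 3 = 1
1 ^ 6 = 7
7 ^ 7 = 0
The nim-sum is 0, so this is a P-position: the player to move is in a losing position under optimal play.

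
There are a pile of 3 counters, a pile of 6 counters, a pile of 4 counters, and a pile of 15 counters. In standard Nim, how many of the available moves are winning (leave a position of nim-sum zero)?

Compute the nim-sum pairwise:
3 ^ 6 = 5
5 ^ 4 = 1
1 ^ 15 = 14
The overall nim-sum is X = 14. A pile of size p has a winning move iff p XOR X < p (reduce it to p XOR X).
  3: 3 XOR 14 = 13 ≥ 3 — no move.
  6: 6 XOR 14 = 8 ≥ 6 — no move.
  4: 4 XOR 14 = 10 ≥ 4 — no move.
  15: 15 XOR 14 = 1 < 15 — winning move (to 1).
That gives 1 winning move.

1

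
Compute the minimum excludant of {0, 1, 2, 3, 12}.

The values 0, 1, 2, 3 are all present; 4 is the first non-negative integer missing from the set.

4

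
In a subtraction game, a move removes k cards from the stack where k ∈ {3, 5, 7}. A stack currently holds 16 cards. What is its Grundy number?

2

Build the Grundy sequence with g(k) = mex{g(k−s) : s ∈ {3, 5, 7}, s ≤ k}:
k:     0  1  2  3  4  5  6  7  8  9 10 11 12 13 14 15 16
g(k):  0  0  0  1  1  1  2  2  2  3  0  0  0  1  1  1  2
So g(16) = 2.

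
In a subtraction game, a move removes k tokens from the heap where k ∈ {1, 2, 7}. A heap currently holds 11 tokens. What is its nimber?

Grundy values for subtraction set {1, 2, 7}:
k:     0  1  2  3  4  5  6  7  8  9 10 11
g(k):  0  1  2  0  1  2  0  1  2  0  1  2
So g(11) = 2.

2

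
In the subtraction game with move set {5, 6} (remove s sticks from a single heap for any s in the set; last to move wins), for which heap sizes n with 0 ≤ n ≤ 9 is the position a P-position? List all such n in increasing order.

Build the Grundy sequence with g(k) = mex{g(k−s) : s ∈ {5, 6}, s ≤ k}:
g(0) = mex{} = 0
g(1) = mex{} = 0
g(2) = mex{} = 0
g(3) = mex{} = 0
g(4) = mex{} = 0
g(5) = mex{0} = 1
g(6) = mex{0} = 1
g(7) = mex{0} = 1
g(8) = mex{0} = 1
g(9) = mex{0} = 1
The P-positions (g = 0) in 0..9 are 0, 1, 2, 3, 4.

0, 1, 2, 3, 4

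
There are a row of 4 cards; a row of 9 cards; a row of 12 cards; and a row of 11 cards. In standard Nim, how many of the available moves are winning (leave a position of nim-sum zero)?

Nim-sum: 4 ^ 9 ^ 12 ^ 11 = 10.
The overall nim-sum is X = 10. A row of size p has a winning move iff p XOR X < p (reduce it to p XOR X).
  4: 4 XOR 10 = 14 ≥ 4 — no move.
  9: 9 XOR 10 = 3 < 9 — winning move (to 3).
  12: 12 XOR 10 = 6 < 12 — winning move (to 6).
  11: 11 XOR 10 = 1 < 11 — winning move (to 1).
That gives 3 winning moves.

3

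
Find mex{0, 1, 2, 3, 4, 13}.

5

The values 0, 1, 2, 3, 4 are all present; 5 is the first non-negative integer missing from the set.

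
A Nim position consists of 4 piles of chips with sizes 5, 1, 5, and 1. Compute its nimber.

0

In binary:
  101  (5)
  001  (1)
  101  (5)
  001  (1)
  ---
  000  (0)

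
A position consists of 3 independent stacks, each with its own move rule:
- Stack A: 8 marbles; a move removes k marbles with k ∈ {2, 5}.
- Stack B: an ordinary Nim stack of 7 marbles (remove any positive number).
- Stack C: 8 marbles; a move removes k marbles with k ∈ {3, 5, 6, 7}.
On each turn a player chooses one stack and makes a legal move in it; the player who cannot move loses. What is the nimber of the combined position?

5

For stack A, compute g(0), g(1), … with moves {2, 5}:
k:     0  1  2  3  4  5  6  7  8
g(k):  0  0  1  1  0  2  1  0  0
So g(8) = 0.
Stack B is a plain Nim stack of size 7, so its Grundy value is 7.
Grundy values for stack C (subtraction set {3, 5, 6, 7}):
k:     0  1  2  3  4  5  6  7  8
g(k):  0  0  0  1  1  1  2  2  2
So g(8) = 2.
The value of a disjunctive sum is the nim-sum of the parts.
Combined value = 0 XOR 7 XOR 2 = 5.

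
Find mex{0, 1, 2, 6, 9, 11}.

The values 0, 1, 2 are all present; 3 is the first non-negative integer missing from the set.

3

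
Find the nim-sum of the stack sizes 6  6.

Nim-sum: 6 ^ 6 = 0.

0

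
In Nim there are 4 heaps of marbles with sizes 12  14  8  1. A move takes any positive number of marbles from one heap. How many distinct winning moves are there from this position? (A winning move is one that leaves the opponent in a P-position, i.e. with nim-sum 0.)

3

Compute the nim-sum pairwise:
12 ⊕ 14 = 2
2 ⊕ 8 = 10
10 ⊕ 1 = 11
The overall nim-sum is X = 11. A heap of size p has a winning move iff p XOR X < p (reduce it to p XOR X).
  12: 12 XOR 11 = 7 < 12 — winning move (to 7).
  14: 14 XOR 11 = 5 < 14 — winning move (to 5).
  8: 8 XOR 11 = 3 < 8 — winning move (to 3).
  1: 1 XOR 11 = 10 ≥ 1 — no move.
That gives 3 winning moves.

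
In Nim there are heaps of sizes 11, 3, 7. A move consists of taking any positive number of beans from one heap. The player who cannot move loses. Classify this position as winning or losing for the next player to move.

Compute the nim-sum pairwise:
11 ⊕ 3 = 8
8 ⊕ 7 = 15
The nim-sum is 15 ≠ 0, so this is an N-position: the player to move can win.

Winning position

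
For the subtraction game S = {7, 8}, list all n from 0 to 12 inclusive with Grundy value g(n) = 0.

0, 1, 2, 3, 4, 5, 6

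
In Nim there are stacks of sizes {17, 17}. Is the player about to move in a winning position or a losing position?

Losing position

Compute the nim-sum pairwise:
17 ^ 17 = 0
The nim-sum is 0, so this is a P-position: the player to move is in a losing position under optimal play.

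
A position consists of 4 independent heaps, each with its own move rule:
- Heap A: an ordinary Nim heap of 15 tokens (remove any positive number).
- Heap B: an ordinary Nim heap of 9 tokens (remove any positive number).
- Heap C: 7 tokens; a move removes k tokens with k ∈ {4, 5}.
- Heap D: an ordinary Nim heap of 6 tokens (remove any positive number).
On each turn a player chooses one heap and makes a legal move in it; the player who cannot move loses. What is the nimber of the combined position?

1

Heap A is a plain Nim heap of size 15, so its Grundy value is 15.
Heap B is a plain Nim heap of size 9, so its Grundy value is 9.
Grundy values for heap C (subtraction set {4, 5}):
k:     0  1  2  3  4  5  6  7
g(k):  0  0  0  0  1  1  1  1
So g(7) = 1.
Heap D is a plain Nim heap of size 6, so its Grundy value is 6.
The value of a disjunctive sum is the nim-sum of the parts.
Combined value = 15 XOR 9 XOR 1 XOR 6 = 1.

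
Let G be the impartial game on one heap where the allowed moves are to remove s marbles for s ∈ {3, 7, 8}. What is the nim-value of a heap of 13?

Compute g(0), g(1), … for moves {3, 7, 8}:
k:     0  1  2  3  4  5  6  7  8  9 10 11 12 13
g(k):  0  0  0  1  1  1  0  2  2  1  3  0  0  2
So g(13) = 2.

2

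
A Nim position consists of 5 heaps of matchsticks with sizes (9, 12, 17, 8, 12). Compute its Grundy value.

16

Nim-sum: 9 XOR 12 XOR 17 XOR 8 XOR 12 = 16.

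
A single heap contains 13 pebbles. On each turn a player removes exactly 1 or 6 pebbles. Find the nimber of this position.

2

Compute g(0), g(1), … for moves {1, 6}:
k:     0  1  2  3  4  5  6  7  8  9 10 11 12 13
g(k):  0  1  0  1  0  1  2  0  1  0  1  0  1  2
So g(13) = 2.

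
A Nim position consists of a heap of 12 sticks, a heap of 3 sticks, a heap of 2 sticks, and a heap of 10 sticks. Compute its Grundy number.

7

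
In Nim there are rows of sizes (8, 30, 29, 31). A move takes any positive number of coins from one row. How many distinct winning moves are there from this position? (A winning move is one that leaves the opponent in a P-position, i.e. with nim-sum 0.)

3

Nim-sum: 8 XOR 30 XOR 29 XOR 31 = 20.
The overall nim-sum is X = 20. A row of size p has a winning move iff p XOR X < p (reduce it to p XOR X).
  8: 8 XOR 20 = 28 ≥ 8 — no move.
  30: 30 XOR 20 = 10 < 30 — winning move (to 10).
  29: 29 XOR 20 = 9 < 29 — winning move (to 9).
  31: 31 XOR 20 = 11 < 31 — winning move (to 11).
That gives 3 winning moves.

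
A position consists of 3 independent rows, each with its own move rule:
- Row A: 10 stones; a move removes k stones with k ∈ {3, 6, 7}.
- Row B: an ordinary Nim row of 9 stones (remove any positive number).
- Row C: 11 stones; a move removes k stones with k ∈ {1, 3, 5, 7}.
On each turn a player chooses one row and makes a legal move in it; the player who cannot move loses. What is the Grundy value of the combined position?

Build the Grundy sequence for row A with g(k) = mex{g(k−s) : s ∈ {3, 6, 7}, s ≤ k}:
g(0) = mex{} = 0
g(1) = mex{} = 0
g(2) = mex{} = 0
g(3) = mex{0} = 1
g(4) = mex{0} = 1
g(5) = mex{0} = 1
g(6) = mex{0,1} = 2
g(7) = mex{0,1} = 2
g(8) = mex{0,1} = 2
g(9) = mex{0,1,2} = 3
g(10) = mex{1,2} = 0
So g(10) = 0.
Row B is a plain Nim row of size 9, so its Grundy value is 9.
Build the Grundy sequence for row C with g(k) = mex{g(k−s) : s ∈ {1, 3, 5, 7}, s ≤ k}:
k:     0  1  2  3  4  5  6  7  8  9 10 11
g(k):  0  1  0  1  0  1  0  1  0  1  0  1
So g(11) = 1.
The value of a disjunctive sum is the nim-sum of the parts.
Combined value = 0 ⊕ 9 ⊕ 1 = 8.

8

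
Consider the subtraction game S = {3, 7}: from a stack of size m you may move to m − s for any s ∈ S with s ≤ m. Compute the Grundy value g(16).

0

Compute g(0), g(1), … for moves {3, 7}:
k:     0  1  2  3  4  5  6  7  8  9 10 11 12 13 14 15 16
g(k):  0  0  0  1  1  1  0  2  2  1  0  0  0  1  1  1  0
So g(16) = 0.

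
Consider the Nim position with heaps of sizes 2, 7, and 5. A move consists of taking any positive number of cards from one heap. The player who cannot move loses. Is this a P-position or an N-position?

P-position

Write each in binary and XOR column by column:
  010  (2)
  111  (7)
  101  (5)
  ---
  000  (0)
The nim-sum is 0, so this is a P-position: the player to move is in a losing position under optimal play.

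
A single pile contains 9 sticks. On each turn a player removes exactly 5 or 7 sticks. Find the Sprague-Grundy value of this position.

1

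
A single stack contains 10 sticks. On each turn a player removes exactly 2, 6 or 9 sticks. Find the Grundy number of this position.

1

Compute g(0), g(1), … for moves {2, 6, 9}:
g(0) = mex{} = 0
g(1) = mex{} = 0
g(2) = mex{0} = 1
g(3) = mex{0} = 1
g(4) = mex{1} = 0
g(5) = mex{1} = 0
g(6) = mex{0} = 1
g(7) = mex{0} = 1
g(8) = mex{1} = 0
g(9) = mex{0,1} = 2
g(10) = mex{0} = 1
So g(10) = 1.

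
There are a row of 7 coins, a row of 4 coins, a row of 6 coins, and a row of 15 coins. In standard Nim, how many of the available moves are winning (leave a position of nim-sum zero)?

1

Compute the nim-sum pairwise:
7 ^ 4 = 3
3 ^ 6 = 5
5 ^ 15 = 10
The overall nim-sum is X = 10. A row of size p has a winning move iff p XOR X < p (reduce it to p XOR X).
  7: 7 XOR 10 = 13 ≥ 7 — no move.
  4: 4 XOR 10 = 14 ≥ 4 — no move.
  6: 6 XOR 10 = 12 ≥ 6 — no move.
  15: 15 XOR 10 = 5 < 15 — winning move (to 5).
That gives 1 winning move.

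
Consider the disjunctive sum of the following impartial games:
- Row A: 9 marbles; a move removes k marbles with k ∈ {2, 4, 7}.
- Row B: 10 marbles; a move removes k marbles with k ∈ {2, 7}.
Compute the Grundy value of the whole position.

Grundy values for row A (subtraction set {2, 4, 7}):
g(0) = mex{} = 0
g(1) = mex{} = 0
g(2) = mex{0} = 1
g(3) = mex{0} = 1
g(4) = mex{0,1} = 2
g(5) = mex{0,1} = 2
g(6) = mex{1,2} = 0
g(7) = mex{0,1,2} = 3
g(8) = mex{0,2} = 1
g(9) = mex{1,2,3} = 0
So g(9) = 0.
Build the Grundy sequence for row B with g(k) = mex{g(k−s) : s ∈ {2, 7}, s ≤ k}:
g(0) = mex{} = 0
g(1) = mex{} = 0
g(2) = mex{0} = 1
g(3) = mex{0} = 1
g(4) = mex{1} = 0
g(5) = mex{1} = 0
g(6) = mex{0} = 1
g(7) = mex{0} = 1
g(8) = mex{0,1} = 2
g(9) = mex{1} = 0
g(10) = mex{1,2} = 0
So g(10) = 0.
The value of a disjunctive sum is the nim-sum of the parts.
Combined value = 0 ⊕ 0 = 0.

0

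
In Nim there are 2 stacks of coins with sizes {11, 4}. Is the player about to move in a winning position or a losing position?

Winning position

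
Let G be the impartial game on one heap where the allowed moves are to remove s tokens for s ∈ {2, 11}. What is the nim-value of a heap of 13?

Compute g(0), g(1), … for moves {2, 11}:
k:     0  1  2  3  4  5  6  7  8  9 10 11 12 13
g(k):  0  0  1  1  0  0  1  1  0  0  1  1  2  0
So g(13) = 0.

0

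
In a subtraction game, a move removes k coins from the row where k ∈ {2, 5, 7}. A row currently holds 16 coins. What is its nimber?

1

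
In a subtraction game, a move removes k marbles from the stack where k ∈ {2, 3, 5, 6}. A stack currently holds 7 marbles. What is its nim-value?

Build the Grundy sequence with g(k) = mex{g(k−s) : s ∈ {2, 3, 5, 6}, s ≤ k}:
k:     0  1  2  3  4  5  6  7
g(k):  0  0  1  1  2  2  3  3
So g(7) = 3.

3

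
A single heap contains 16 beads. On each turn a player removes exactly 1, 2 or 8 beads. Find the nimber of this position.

1

Grundy values for subtraction set {1, 2, 8}:
k:     0  1  2  3  4  5  6  7  8  9 10 11 12 13 14 15 16
g(k):  0  1  2  0  1  2  0  1  2  0  1  2  0  1  2  0  1
So g(16) = 1.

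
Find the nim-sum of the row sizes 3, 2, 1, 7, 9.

14

Nim-sum: 3 ⊕ 2 ⊕ 1 ⊕ 7 ⊕ 9 = 14.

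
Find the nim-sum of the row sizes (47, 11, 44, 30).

22

Compute the nim-sum pairwise:
47 ^ 11 = 36
36 ^ 44 = 8
8 ^ 30 = 22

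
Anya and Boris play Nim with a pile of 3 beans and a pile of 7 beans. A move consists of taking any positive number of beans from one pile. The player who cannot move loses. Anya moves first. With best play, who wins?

Anya wins

In binary:
  011  (3)
  111  (7)
  ---
  100  (4)
The nim-sum is 4 ≠ 0, so this is an N-position: the player to move can win; Anya has a winning move.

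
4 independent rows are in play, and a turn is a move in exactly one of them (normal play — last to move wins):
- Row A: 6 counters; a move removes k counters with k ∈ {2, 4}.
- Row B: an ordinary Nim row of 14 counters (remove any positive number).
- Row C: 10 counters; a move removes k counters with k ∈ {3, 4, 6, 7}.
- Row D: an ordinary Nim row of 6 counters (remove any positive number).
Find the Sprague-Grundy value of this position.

8

For row A, compute g(0), g(1), … with moves {2, 4}:
k:     0  1  2  3  4  5  6
g(k):  0  0  1  1  2  2  0
So g(6) = 0.
Row B is a plain Nim row of size 14, so its Grundy value is 14.
Build the Grundy sequence for row C with g(k) = mex{g(k−s) : s ∈ {3, 4, 6, 7}, s ≤ k}:
k:     0  1  2  3  4  5  6  7  8  9 10
g(k):  0  0  0  1  1  1  2  2  2  3  0
So g(10) = 0.
Row D is a plain Nim row of size 6, so its Grundy value is 6.
By the Sprague-Grundy theorem, the Grundy value of a sum of independent games is the XOR of the component values.
Combined value = 0 ⊕ 14 ⊕ 0 ⊕ 6 = 8.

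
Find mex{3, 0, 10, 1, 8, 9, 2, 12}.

The values 0, 1, 2, 3 are all present; 4 is the first non-negative integer missing from the set.

4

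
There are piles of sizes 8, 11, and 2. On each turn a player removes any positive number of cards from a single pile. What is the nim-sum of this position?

1

Compute the nim-sum pairwise:
8 ⊕ 11 = 3
3 ⊕ 2 = 1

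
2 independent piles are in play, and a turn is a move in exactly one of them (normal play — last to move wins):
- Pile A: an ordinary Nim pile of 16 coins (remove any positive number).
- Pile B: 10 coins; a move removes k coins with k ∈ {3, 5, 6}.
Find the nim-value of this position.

16

Pile A is a plain Nim pile of size 16, so its Grundy value is 16.
Grundy values for pile B (subtraction set {3, 5, 6}):
g(0) = mex{} = 0
g(1) = mex{} = 0
g(2) = mex{} = 0
g(3) = mex{0} = 1
g(4) = mex{0} = 1
g(5) = mex{0} = 1
g(6) = mex{0,1} = 2
g(7) = mex{0,1} = 2
g(8) = mex{0,1} = 2
g(9) = mex{1,2} = 0
g(10) = mex{1,2} = 0
So g(10) = 0.
By the Sprague-Grundy theorem, the Grundy value of a sum of independent games is the XOR of the component values.
Combined value = 16 XOR 0 = 16.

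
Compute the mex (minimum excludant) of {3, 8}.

0

0 is not in the set, so the mex is 0.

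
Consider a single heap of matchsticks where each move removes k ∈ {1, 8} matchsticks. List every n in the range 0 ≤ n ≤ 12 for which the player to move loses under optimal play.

0, 2, 4, 6, 9, 11

Build the Grundy sequence with g(k) = mex{g(k−s) : s ∈ {1, 8}, s ≤ k}:
g(0) = mex{} = 0
g(1) = mex{0} = 1
g(2) = mex{1} = 0
g(3) = mex{0} = 1
g(4) = mex{1} = 0
g(5) = mex{0} = 1
g(6) = mex{1} = 0
g(7) = mex{0} = 1
g(8) = mex{0,1} = 2
g(9) = mex{1,2} = 0
g(10) = mex{0} = 1
g(11) = mex{1} = 0
g(12) = mex{0} = 1
The P-positions (g = 0) in 0..12 are 0, 2, 4, 6, 9, 11.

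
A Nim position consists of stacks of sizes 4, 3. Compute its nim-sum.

7

Write each in binary and XOR column by column:
  100  (4)
  011  (3)
  ---
  111  (7)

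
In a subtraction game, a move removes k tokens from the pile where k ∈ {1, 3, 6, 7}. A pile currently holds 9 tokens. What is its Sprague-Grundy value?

Build the Grundy sequence with g(k) = mex{g(k−s) : s ∈ {1, 3, 6, 7}, s ≤ k}:
g(0) = mex{} = 0
g(1) = mex{0} = 1
g(2) = mex{1} = 0
g(3) = mex{0} = 1
g(4) = mex{1} = 0
g(5) = mex{0} = 1
g(6) = mex{0,1} = 2
g(7) = mex{0,1,2} = 3
g(8) = mex{0,1,3} = 2
g(9) = mex{0,1,2} = 3
So g(9) = 3.

3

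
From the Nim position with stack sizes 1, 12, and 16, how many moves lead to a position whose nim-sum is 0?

1

Compute the nim-sum pairwise:
1 XOR 12 = 13
13 XOR 16 = 29
The overall nim-sum is X = 29. A stack of size p has a winning move iff p XOR X < p (reduce it to p XOR X).
  1: 1 XOR 29 = 28 ≥ 1 — no move.
  12: 12 XOR 29 = 17 ≥ 12 — no move.
  16: 16 XOR 29 = 13 < 16 — winning move (to 13).
That gives 1 winning move.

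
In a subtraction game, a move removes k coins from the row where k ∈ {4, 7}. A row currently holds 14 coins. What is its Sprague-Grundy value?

0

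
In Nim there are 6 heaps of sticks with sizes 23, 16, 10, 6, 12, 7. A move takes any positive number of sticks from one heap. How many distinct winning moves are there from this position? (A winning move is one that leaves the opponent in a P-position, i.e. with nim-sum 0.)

0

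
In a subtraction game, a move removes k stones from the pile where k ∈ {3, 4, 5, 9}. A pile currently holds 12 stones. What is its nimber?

Build the Grundy sequence with g(k) = mex{g(k−s) : s ∈ {3, 4, 5, 9}, s ≤ k}:
g(0) = mex{} = 0
g(1) = mex{} = 0
g(2) = mex{} = 0
g(3) = mex{0} = 1
g(4) = mex{0} = 1
g(5) = mex{0} = 1
g(6) = mex{0,1} = 2
g(7) = mex{0,1} = 2
g(8) = mex{1} = 0
g(9) = mex{0,1,2} = 3
g(10) = mex{0,1,2} = 3
g(11) = mex{0,2} = 1
g(12) = mex{0,1,2,3} = 4
So g(12) = 4.

4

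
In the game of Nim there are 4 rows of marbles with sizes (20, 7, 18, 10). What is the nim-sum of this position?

11

Nim-sum: 20 XOR 7 XOR 18 XOR 10 = 11.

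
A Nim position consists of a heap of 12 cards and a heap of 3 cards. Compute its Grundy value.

Nim-sum: 12 XOR 3 = 15.

15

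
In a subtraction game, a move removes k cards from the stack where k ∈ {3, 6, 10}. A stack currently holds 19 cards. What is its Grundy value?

2

Build the Grundy sequence with g(k) = mex{g(k−s) : s ∈ {3, 6, 10}, s ≤ k}:
k:     0  1  2  3  4  5  6  7  8  9 10 11 12 13 14 15 16 17 18 19
g(k):  0  0  0  1  1  1  2  2  2  0  3  3  1  0  0  2  1  1  0  2
So g(19) = 2.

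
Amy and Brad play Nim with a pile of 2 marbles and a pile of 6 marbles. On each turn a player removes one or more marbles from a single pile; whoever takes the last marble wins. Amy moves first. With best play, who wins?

Nim-sum: 2 ^ 6 = 4.
The nim-sum is 4 ≠ 0, so this is an N-position: the player to move can win; Amy has a winning move.

Amy wins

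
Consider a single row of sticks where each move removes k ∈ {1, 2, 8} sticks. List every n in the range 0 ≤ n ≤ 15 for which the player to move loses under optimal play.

0, 3, 6, 9, 12, 15

Build the Grundy sequence with g(k) = mex{g(k−s) : s ∈ {1, 2, 8}, s ≤ k}:
k:     0  1  2  3  4  5  6  7  8  9 10 11 12 13 14 15
g(k):  0  1  2  0  1  2  0  1  2  0  1  2  0  1  2  0
The P-positions (g = 0) in 0..15 are 0, 3, 6, 9, 12, 15.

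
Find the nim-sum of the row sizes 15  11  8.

Nim-sum: 15 XOR 11 XOR 8 = 12.

12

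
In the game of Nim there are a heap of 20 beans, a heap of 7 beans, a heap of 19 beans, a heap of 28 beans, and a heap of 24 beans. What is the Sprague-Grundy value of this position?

4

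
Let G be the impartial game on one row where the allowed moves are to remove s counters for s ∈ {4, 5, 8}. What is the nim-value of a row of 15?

0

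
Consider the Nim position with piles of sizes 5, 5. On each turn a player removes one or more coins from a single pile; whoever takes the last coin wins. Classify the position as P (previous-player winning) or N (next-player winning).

Write each in binary and XOR column by column:
  101  (5)
  101  (5)
  ---
  000  (0)
The nim-sum is 0, so this is a P-position: the player to move is in a losing position under optimal play.

P-position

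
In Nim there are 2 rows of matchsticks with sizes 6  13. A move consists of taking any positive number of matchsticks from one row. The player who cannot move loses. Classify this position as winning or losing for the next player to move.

Winning position

Compute the nim-sum pairwise:
6 ^ 13 = 11
The nim-sum is 11 ≠ 0, so this is an N-position: the player to move can win.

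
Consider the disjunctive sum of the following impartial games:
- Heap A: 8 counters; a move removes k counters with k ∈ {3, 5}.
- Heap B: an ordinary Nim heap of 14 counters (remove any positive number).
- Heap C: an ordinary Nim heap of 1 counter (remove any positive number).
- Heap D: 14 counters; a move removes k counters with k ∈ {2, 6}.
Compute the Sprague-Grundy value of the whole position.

14

Build the Grundy sequence for heap A with g(k) = mex{g(k−s) : s ∈ {3, 5}, s ≤ k}:
g(0) = mex{} = 0
g(1) = mex{} = 0
g(2) = mex{} = 0
g(3) = mex{0} = 1
g(4) = mex{0} = 1
g(5) = mex{0} = 1
g(6) = mex{0,1} = 2
g(7) = mex{0,1} = 2
g(8) = mex{1} = 0
So g(8) = 0.
Heap B is a plain Nim heap of size 14, so its Grundy value is 14.
Heap C is a plain Nim heap of size 1, so its Grundy value is 1.
For heap D, compute g(0), g(1), … with moves {2, 6}:
g(0) = mex{} = 0
g(1) = mex{} = 0
g(2) = mex{0} = 1
g(3) = mex{0} = 1
g(4) = mex{1} = 0
g(5) = mex{1} = 0
g(6) = mex{0} = 1
g(7) = mex{0} = 1
g(8) = mex{1} = 0
g(9) = mex{1} = 0
g(10) = mex{0} = 1
g(11) = mex{0} = 1
g(12) = mex{1} = 0
g(13) = mex{1} = 0
g(14) = mex{0} = 1
So g(14) = 1.
By the Sprague-Grundy theorem, the Grundy value of a sum of independent games is the XOR of the component values.
Combined value = 0 ⊕ 14 ⊕ 1 ⊕ 1 = 14.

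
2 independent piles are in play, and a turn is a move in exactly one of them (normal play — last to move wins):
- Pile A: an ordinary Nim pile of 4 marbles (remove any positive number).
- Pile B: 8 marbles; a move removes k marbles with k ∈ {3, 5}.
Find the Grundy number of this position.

4

Pile A is a plain Nim pile of size 4, so its Grundy value is 4.
Grundy values for pile B (subtraction set {3, 5}):
g(0) = mex{} = 0
g(1) = mex{} = 0
g(2) = mex{} = 0
g(3) = mex{0} = 1
g(4) = mex{0} = 1
g(5) = mex{0} = 1
g(6) = mex{0,1} = 2
g(7) = mex{0,1} = 2
g(8) = mex{1} = 0
So g(8) = 0.
By the Sprague-Grundy theorem, the Grundy value of a sum of independent games is the XOR of the component values.
Combined value = 4 ⊕ 0 = 4.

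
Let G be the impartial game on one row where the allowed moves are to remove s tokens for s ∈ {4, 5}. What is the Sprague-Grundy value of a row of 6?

Build the Grundy sequence with g(k) = mex{g(k−s) : s ∈ {4, 5}, s ≤ k}:
k:     0  1  2  3  4  5  6
g(k):  0  0  0  0  1  1  1
So g(6) = 1.

1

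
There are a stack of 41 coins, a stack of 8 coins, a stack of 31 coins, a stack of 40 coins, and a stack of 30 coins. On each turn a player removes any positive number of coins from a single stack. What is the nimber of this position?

8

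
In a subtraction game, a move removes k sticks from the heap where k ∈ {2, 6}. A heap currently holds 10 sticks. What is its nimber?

1

Build the Grundy sequence with g(k) = mex{g(k−s) : s ∈ {2, 6}, s ≤ k}:
g(0) = mex{} = 0
g(1) = mex{} = 0
g(2) = mex{0} = 1
g(3) = mex{0} = 1
g(4) = mex{1} = 0
g(5) = mex{1} = 0
g(6) = mex{0} = 1
g(7) = mex{0} = 1
g(8) = mex{1} = 0
g(9) = mex{1} = 0
g(10) = mex{0} = 1
So g(10) = 1.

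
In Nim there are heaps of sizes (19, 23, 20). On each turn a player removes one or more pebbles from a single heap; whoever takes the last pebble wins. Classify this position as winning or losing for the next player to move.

Winning position

Compute the nim-sum pairwise:
19 ^ 23 = 4
4 ^ 20 = 16
The nim-sum is 16 ≠ 0, so this is an N-position: the player to move can win.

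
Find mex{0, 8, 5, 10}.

0 is in the set but 1 is not, so the mex is 1.

1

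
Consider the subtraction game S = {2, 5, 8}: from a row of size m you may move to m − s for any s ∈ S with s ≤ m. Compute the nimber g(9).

Build the Grundy sequence with g(k) = mex{g(k−s) : s ∈ {2, 5, 8}, s ≤ k}:
k:     0  1  2  3  4  5  6  7  8  9
g(k):  0  0  1  1  0  2  1  0  2  1
So g(9) = 1.

1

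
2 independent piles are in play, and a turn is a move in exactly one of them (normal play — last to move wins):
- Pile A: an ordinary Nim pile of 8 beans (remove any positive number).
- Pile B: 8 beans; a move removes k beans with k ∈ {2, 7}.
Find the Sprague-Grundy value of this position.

10

Pile A is a plain Nim pile of size 8, so its Grundy value is 8.
For pile B, compute g(0), g(1), … with moves {2, 7}:
g(0) = mex{} = 0
g(1) = mex{} = 0
g(2) = mex{0} = 1
g(3) = mex{0} = 1
g(4) = mex{1} = 0
g(5) = mex{1} = 0
g(6) = mex{0} = 1
g(7) = mex{0} = 1
g(8) = mex{0,1} = 2
So g(8) = 2.
By the Sprague-Grundy theorem, the Grundy value of a sum of independent games is the XOR of the component values.
Combined value = 8 XOR 2 = 10.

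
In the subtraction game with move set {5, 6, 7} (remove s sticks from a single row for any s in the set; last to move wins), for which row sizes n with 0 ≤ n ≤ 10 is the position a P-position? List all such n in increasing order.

0, 1, 2, 3, 4

Build the Grundy sequence with g(k) = mex{g(k−s) : s ∈ {5, 6, 7}, s ≤ k}:
k:     0  1  2  3  4  5  6  7  8  9 10
g(k):  0  0  0  0  0  1  1  1  1  1  2
The P-positions (g = 0) in 0..10 are 0, 1, 2, 3, 4.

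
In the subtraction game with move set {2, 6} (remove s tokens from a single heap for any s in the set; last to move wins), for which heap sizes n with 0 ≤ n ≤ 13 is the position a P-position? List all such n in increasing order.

0, 1, 4, 5, 8, 9, 12, 13

Build the Grundy sequence with g(k) = mex{g(k−s) : s ∈ {2, 6}, s ≤ k}:
g(0) = mex{} = 0
g(1) = mex{} = 0
g(2) = mex{0} = 1
g(3) = mex{0} = 1
g(4) = mex{1} = 0
g(5) = mex{1} = 0
g(6) = mex{0} = 1
g(7) = mex{0} = 1
g(8) = mex{1} = 0
g(9) = mex{1} = 0
g(10) = mex{0} = 1
g(11) = mex{0} = 1
g(12) = mex{1} = 0
g(13) = mex{1} = 0
The P-positions (g = 0) in 0..13 are 0, 1, 4, 5, 8, 9, 12, 13.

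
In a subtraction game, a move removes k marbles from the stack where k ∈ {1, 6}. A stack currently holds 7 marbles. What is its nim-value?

Grundy values for subtraction set {1, 6}:
g(0) = mex{} = 0
g(1) = mex{0} = 1
g(2) = mex{1} = 0
g(3) = mex{0} = 1
g(4) = mex{1} = 0
g(5) = mex{0} = 1
g(6) = mex{0,1} = 2
g(7) = mex{1,2} = 0
So g(7) = 0.

0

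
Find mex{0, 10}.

0 is in the set but 1 is not, so the mex is 1.

1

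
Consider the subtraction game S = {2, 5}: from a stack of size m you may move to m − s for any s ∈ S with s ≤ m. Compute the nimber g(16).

Compute g(0), g(1), … for moves {2, 5}:
k:     0  1  2  3  4  5  6  7  8  9 10 11 12 13 14 15 16
g(k):  0  0  1  1  0  2  1  0  0  1  1  0  2  1  0  0  1
So g(16) = 1.

1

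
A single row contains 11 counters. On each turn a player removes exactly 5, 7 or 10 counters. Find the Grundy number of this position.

Compute g(0), g(1), … for moves {5, 7, 10}:
k:     0  1  2  3  4  5  6  7  8  9 10 11
g(k):  0  0  0  0  0  1  1  1  1  1  2  2
So g(11) = 2.

2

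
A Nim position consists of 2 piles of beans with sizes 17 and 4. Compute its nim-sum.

21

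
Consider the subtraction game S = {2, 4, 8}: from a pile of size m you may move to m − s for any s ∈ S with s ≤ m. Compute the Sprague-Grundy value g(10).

Grundy values for subtraction set {2, 4, 8}:
g(0) = mex{} = 0
g(1) = mex{} = 0
g(2) = mex{0} = 1
g(3) = mex{0} = 1
g(4) = mex{0,1} = 2
g(5) = mex{0,1} = 2
g(6) = mex{1,2} = 0
g(7) = mex{1,2} = 0
g(8) = mex{0,2} = 1
g(9) = mex{0,2} = 1
g(10) = mex{0,1} = 2
So g(10) = 2.

2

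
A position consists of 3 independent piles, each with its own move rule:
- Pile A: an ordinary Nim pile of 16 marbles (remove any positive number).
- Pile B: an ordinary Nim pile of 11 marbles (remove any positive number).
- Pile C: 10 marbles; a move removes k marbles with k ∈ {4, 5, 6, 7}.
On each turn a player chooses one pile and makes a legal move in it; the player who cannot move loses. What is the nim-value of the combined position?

Pile A is a plain Nim pile of size 16, so its Grundy value is 16.
Pile B is a plain Nim pile of size 11, so its Grundy value is 11.
For pile C, compute g(0), g(1), … with moves {4, 5, 6, 7}:
g(0) = mex{} = 0
g(1) = mex{} = 0
g(2) = mex{} = 0
g(3) = mex{} = 0
g(4) = mex{0} = 1
g(5) = mex{0} = 1
g(6) = mex{0} = 1
g(7) = mex{0} = 1
g(8) = mex{0,1} = 2
g(9) = mex{0,1} = 2
g(10) = mex{0,1} = 2
So g(10) = 2.
The value of a disjunctive sum is the nim-sum of the parts.
Combined value = 16 XOR 11 XOR 2 = 25.

25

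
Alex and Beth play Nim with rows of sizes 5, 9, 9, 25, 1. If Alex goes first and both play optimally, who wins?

Nim-sum: 5 XOR 9 XOR 9 XOR 25 XOR 1 = 29.
The nim-sum is 29 ≠ 0, so this is an N-position: the player to move can win; Alex has a winning move.

Alex wins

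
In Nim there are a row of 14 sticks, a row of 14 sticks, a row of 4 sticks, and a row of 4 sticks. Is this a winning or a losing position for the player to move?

In binary:
  1110  (14)
  1110  (14)
  0100  (4)
  0100  (4)
  ----
  0000  (0)
The nim-sum is 0, so this is a P-position: the player to move is in a losing position under optimal play.

Losing position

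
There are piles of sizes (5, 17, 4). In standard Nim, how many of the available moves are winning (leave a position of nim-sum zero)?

1

Compute the nim-sum pairwise:
5 ⊕ 17 = 20
20 ⊕ 4 = 16
The overall nim-sum is X = 16. A pile of size p has a winning move iff p XOR X < p (reduce it to p XOR X).
  5: 5 XOR 16 = 21 ≥ 5 — no move.
  17: 17 XOR 16 = 1 < 17 — winning move (to 1).
  4: 4 XOR 16 = 20 ≥ 4 — no move.
That gives 1 winning move.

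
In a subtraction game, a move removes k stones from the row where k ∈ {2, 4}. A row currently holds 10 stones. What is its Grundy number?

2

Build the Grundy sequence with g(k) = mex{g(k−s) : s ∈ {2, 4}, s ≤ k}:
k:     0  1  2  3  4  5  6  7  8  9 10
g(k):  0  0  1  1  2  2  0  0  1  1  2
So g(10) = 2.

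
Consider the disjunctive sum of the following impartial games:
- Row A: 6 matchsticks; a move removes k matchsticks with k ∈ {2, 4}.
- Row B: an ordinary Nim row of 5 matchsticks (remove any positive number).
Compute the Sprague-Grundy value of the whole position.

Grundy values for row A (subtraction set {2, 4}):
k:     0  1  2  3  4  5  6
g(k):  0  0  1  1  2  2  0
So g(6) = 0.
Row B is a plain Nim row of size 5, so its Grundy value is 5.
The value of a disjunctive sum is the nim-sum of the parts.
Combined value = 0 ⊕ 5 = 5.

5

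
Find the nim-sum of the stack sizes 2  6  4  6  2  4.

0

Write each in binary and XOR column by column:
  010  (2)
  110  (6)
  100  (4)
  110  (6)
  010  (2)
  100  (4)
  ---
  000  (0)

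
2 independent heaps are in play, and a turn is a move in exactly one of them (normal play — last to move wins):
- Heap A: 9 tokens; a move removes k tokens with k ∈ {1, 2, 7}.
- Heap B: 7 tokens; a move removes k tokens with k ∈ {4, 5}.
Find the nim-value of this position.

1

Build the Grundy sequence for heap A with g(k) = mex{g(k−s) : s ∈ {1, 2, 7}, s ≤ k}:
g(0) = mex{} = 0
g(1) = mex{0} = 1
g(2) = mex{0,1} = 2
g(3) = mex{1,2} = 0
g(4) = mex{0,2} = 1
g(5) = mex{0,1} = 2
g(6) = mex{1,2} = 0
g(7) = mex{0,2} = 1
g(8) = mex{0,1} = 2
g(9) = mex{1,2} = 0
So g(9) = 0.
Build the Grundy sequence for heap B with g(k) = mex{g(k−s) : s ∈ {4, 5}, s ≤ k}:
g(0) = mex{} = 0
g(1) = mex{} = 0
g(2) = mex{} = 0
g(3) = mex{} = 0
g(4) = mex{0} = 1
g(5) = mex{0} = 1
g(6) = mex{0} = 1
g(7) = mex{0} = 1
So g(7) = 1.
By the Sprague-Grundy theorem, the Grundy value of a sum of independent games is the XOR of the component values.
Combined value = 0 XOR 1 = 1.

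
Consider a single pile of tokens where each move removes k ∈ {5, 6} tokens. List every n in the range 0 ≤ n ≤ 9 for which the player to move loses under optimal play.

0, 1, 2, 3, 4

Compute g(0), g(1), … for moves {5, 6}:
k:     0  1  2  3  4  5  6  7  8  9
g(k):  0  0  0  0  0  1  1  1  1  1
The P-positions (g = 0) in 0..9 are 0, 1, 2, 3, 4.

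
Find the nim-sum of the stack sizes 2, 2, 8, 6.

14

Nim-sum: 2 ^ 2 ^ 8 ^ 6 = 14.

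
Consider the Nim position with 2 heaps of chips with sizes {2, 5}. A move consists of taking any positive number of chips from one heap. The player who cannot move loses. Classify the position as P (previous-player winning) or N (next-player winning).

Write each in binary and XOR column by column:
  010  (2)
  101  (5)
  ---
  111  (7)
The nim-sum is 7 ≠ 0, so this is an N-position: the player to move can win.

N-position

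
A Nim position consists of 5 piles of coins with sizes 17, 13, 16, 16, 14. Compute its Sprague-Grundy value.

18

Bitwise XOR of the heap sizes:
  10001  (17)
  01101  (13)
  10000  (16)
  10000  (16)
  01110  (14)
  -----
  10010  (18)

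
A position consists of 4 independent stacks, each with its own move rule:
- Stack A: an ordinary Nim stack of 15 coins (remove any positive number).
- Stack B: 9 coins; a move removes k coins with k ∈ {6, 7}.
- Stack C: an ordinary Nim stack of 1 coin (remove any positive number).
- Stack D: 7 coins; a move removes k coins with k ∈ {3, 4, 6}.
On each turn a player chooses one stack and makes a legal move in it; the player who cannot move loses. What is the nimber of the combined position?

Stack A is a plain Nim stack of size 15, so its Grundy value is 15.
Grundy values for stack B (subtraction set {6, 7}):
k:     0  1  2  3  4  5  6  7  8  9
g(k):  0  0  0  0  0  0  1  1  1  1
So g(9) = 1.
Stack C is a plain Nim stack of size 1, so its Grundy value is 1.
Grundy values for stack D (subtraction set {3, 4, 6}):
g(0) = mex{} = 0
g(1) = mex{} = 0
g(2) = mex{} = 0
g(3) = mex{0} = 1
g(4) = mex{0} = 1
g(5) = mex{0} = 1
g(6) = mex{0,1} = 2
g(7) = mex{0,1} = 2
So g(7) = 2.
The value of a disjunctive sum is the nim-sum of the parts.
Combined value = 15 XOR 1 XOR 1 XOR 2 = 13.

13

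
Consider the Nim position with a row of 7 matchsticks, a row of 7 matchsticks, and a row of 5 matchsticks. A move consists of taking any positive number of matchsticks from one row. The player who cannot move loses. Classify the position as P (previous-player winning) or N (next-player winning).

N-position

Compute the nim-sum pairwise:
7 ^ 7 = 0
0 ^ 5 = 5
The nim-sum is 5 ≠ 0, so this is an N-position: the player to move can win.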